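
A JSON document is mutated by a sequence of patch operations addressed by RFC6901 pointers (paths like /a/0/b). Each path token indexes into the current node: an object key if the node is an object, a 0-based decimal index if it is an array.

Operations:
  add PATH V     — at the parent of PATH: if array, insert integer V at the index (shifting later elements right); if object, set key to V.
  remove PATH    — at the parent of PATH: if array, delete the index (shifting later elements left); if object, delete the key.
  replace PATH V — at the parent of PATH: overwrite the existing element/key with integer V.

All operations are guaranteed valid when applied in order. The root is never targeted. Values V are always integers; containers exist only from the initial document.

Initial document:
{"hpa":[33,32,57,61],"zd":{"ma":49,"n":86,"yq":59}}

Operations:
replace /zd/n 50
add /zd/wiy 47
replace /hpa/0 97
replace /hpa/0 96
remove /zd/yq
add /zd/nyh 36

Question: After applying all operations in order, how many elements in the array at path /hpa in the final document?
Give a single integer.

Answer: 4

Derivation:
After op 1 (replace /zd/n 50): {"hpa":[33,32,57,61],"zd":{"ma":49,"n":50,"yq":59}}
After op 2 (add /zd/wiy 47): {"hpa":[33,32,57,61],"zd":{"ma":49,"n":50,"wiy":47,"yq":59}}
After op 3 (replace /hpa/0 97): {"hpa":[97,32,57,61],"zd":{"ma":49,"n":50,"wiy":47,"yq":59}}
After op 4 (replace /hpa/0 96): {"hpa":[96,32,57,61],"zd":{"ma":49,"n":50,"wiy":47,"yq":59}}
After op 5 (remove /zd/yq): {"hpa":[96,32,57,61],"zd":{"ma":49,"n":50,"wiy":47}}
After op 6 (add /zd/nyh 36): {"hpa":[96,32,57,61],"zd":{"ma":49,"n":50,"nyh":36,"wiy":47}}
Size at path /hpa: 4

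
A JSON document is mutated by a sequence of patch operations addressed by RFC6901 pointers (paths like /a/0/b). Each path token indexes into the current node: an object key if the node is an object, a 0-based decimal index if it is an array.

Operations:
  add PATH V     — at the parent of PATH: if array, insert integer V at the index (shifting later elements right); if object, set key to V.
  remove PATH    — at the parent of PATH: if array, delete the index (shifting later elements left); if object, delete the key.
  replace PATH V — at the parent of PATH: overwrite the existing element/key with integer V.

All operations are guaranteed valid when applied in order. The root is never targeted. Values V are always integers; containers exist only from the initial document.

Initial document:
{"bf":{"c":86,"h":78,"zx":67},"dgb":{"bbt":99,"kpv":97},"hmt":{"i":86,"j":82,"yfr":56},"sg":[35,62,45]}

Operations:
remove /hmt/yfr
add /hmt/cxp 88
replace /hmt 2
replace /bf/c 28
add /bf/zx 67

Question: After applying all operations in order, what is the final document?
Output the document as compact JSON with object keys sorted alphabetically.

Answer: {"bf":{"c":28,"h":78,"zx":67},"dgb":{"bbt":99,"kpv":97},"hmt":2,"sg":[35,62,45]}

Derivation:
After op 1 (remove /hmt/yfr): {"bf":{"c":86,"h":78,"zx":67},"dgb":{"bbt":99,"kpv":97},"hmt":{"i":86,"j":82},"sg":[35,62,45]}
After op 2 (add /hmt/cxp 88): {"bf":{"c":86,"h":78,"zx":67},"dgb":{"bbt":99,"kpv":97},"hmt":{"cxp":88,"i":86,"j":82},"sg":[35,62,45]}
After op 3 (replace /hmt 2): {"bf":{"c":86,"h":78,"zx":67},"dgb":{"bbt":99,"kpv":97},"hmt":2,"sg":[35,62,45]}
After op 4 (replace /bf/c 28): {"bf":{"c":28,"h":78,"zx":67},"dgb":{"bbt":99,"kpv":97},"hmt":2,"sg":[35,62,45]}
After op 5 (add /bf/zx 67): {"bf":{"c":28,"h":78,"zx":67},"dgb":{"bbt":99,"kpv":97},"hmt":2,"sg":[35,62,45]}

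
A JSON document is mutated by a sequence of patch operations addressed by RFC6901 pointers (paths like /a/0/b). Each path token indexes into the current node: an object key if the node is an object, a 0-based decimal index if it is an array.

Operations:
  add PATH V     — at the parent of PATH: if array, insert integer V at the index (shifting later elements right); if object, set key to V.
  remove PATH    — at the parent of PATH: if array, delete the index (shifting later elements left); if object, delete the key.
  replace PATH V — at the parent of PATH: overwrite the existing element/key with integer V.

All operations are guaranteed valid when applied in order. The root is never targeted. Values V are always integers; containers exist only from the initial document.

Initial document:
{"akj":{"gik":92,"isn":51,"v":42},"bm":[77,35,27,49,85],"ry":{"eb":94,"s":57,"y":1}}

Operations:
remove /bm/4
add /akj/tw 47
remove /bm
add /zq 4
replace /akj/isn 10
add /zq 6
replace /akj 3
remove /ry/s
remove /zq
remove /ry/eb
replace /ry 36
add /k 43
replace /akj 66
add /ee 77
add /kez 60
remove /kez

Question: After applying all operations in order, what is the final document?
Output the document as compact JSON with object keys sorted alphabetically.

Answer: {"akj":66,"ee":77,"k":43,"ry":36}

Derivation:
After op 1 (remove /bm/4): {"akj":{"gik":92,"isn":51,"v":42},"bm":[77,35,27,49],"ry":{"eb":94,"s":57,"y":1}}
After op 2 (add /akj/tw 47): {"akj":{"gik":92,"isn":51,"tw":47,"v":42},"bm":[77,35,27,49],"ry":{"eb":94,"s":57,"y":1}}
After op 3 (remove /bm): {"akj":{"gik":92,"isn":51,"tw":47,"v":42},"ry":{"eb":94,"s":57,"y":1}}
After op 4 (add /zq 4): {"akj":{"gik":92,"isn":51,"tw":47,"v":42},"ry":{"eb":94,"s":57,"y":1},"zq":4}
After op 5 (replace /akj/isn 10): {"akj":{"gik":92,"isn":10,"tw":47,"v":42},"ry":{"eb":94,"s":57,"y":1},"zq":4}
After op 6 (add /zq 6): {"akj":{"gik":92,"isn":10,"tw":47,"v":42},"ry":{"eb":94,"s":57,"y":1},"zq":6}
After op 7 (replace /akj 3): {"akj":3,"ry":{"eb":94,"s":57,"y":1},"zq":6}
After op 8 (remove /ry/s): {"akj":3,"ry":{"eb":94,"y":1},"zq":6}
After op 9 (remove /zq): {"akj":3,"ry":{"eb":94,"y":1}}
After op 10 (remove /ry/eb): {"akj":3,"ry":{"y":1}}
After op 11 (replace /ry 36): {"akj":3,"ry":36}
After op 12 (add /k 43): {"akj":3,"k":43,"ry":36}
After op 13 (replace /akj 66): {"akj":66,"k":43,"ry":36}
After op 14 (add /ee 77): {"akj":66,"ee":77,"k":43,"ry":36}
After op 15 (add /kez 60): {"akj":66,"ee":77,"k":43,"kez":60,"ry":36}
After op 16 (remove /kez): {"akj":66,"ee":77,"k":43,"ry":36}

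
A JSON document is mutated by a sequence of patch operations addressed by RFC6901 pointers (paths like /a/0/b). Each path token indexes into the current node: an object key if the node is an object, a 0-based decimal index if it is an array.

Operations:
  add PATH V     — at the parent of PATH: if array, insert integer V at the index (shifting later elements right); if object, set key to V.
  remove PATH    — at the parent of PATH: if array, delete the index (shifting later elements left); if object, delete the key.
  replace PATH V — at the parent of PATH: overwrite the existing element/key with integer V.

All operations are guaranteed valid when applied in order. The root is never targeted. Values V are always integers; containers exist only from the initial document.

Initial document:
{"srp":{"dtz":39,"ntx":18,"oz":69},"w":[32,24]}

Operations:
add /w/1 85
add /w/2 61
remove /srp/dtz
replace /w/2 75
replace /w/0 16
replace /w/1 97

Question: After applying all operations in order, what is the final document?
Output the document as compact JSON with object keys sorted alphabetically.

After op 1 (add /w/1 85): {"srp":{"dtz":39,"ntx":18,"oz":69},"w":[32,85,24]}
After op 2 (add /w/2 61): {"srp":{"dtz":39,"ntx":18,"oz":69},"w":[32,85,61,24]}
After op 3 (remove /srp/dtz): {"srp":{"ntx":18,"oz":69},"w":[32,85,61,24]}
After op 4 (replace /w/2 75): {"srp":{"ntx":18,"oz":69},"w":[32,85,75,24]}
After op 5 (replace /w/0 16): {"srp":{"ntx":18,"oz":69},"w":[16,85,75,24]}
After op 6 (replace /w/1 97): {"srp":{"ntx":18,"oz":69},"w":[16,97,75,24]}

Answer: {"srp":{"ntx":18,"oz":69},"w":[16,97,75,24]}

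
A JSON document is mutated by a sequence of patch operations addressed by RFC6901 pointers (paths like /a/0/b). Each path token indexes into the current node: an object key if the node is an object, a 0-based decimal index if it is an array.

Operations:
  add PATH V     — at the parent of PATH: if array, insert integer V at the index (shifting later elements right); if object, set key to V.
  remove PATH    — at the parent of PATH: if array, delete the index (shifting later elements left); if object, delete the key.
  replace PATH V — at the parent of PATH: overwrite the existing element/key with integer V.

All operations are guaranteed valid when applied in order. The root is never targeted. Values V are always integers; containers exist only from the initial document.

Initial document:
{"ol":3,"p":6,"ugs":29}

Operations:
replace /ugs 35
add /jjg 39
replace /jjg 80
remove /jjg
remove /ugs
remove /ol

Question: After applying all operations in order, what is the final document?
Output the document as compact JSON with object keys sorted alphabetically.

Answer: {"p":6}

Derivation:
After op 1 (replace /ugs 35): {"ol":3,"p":6,"ugs":35}
After op 2 (add /jjg 39): {"jjg":39,"ol":3,"p":6,"ugs":35}
After op 3 (replace /jjg 80): {"jjg":80,"ol":3,"p":6,"ugs":35}
After op 4 (remove /jjg): {"ol":3,"p":6,"ugs":35}
After op 5 (remove /ugs): {"ol":3,"p":6}
After op 6 (remove /ol): {"p":6}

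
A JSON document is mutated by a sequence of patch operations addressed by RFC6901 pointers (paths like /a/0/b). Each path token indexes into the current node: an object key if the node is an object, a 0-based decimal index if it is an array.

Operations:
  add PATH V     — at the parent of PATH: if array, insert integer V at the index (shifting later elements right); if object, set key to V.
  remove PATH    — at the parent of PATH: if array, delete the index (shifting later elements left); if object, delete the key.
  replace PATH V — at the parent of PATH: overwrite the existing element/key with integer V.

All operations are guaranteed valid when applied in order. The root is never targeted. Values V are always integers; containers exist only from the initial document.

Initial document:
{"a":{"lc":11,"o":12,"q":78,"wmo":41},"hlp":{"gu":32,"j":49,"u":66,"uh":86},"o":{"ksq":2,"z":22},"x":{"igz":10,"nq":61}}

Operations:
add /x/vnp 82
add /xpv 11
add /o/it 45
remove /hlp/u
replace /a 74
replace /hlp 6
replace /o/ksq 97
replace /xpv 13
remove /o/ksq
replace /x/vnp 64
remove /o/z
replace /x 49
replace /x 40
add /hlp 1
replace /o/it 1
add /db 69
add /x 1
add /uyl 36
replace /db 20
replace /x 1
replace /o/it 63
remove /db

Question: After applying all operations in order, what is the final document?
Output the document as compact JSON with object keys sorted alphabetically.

After op 1 (add /x/vnp 82): {"a":{"lc":11,"o":12,"q":78,"wmo":41},"hlp":{"gu":32,"j":49,"u":66,"uh":86},"o":{"ksq":2,"z":22},"x":{"igz":10,"nq":61,"vnp":82}}
After op 2 (add /xpv 11): {"a":{"lc":11,"o":12,"q":78,"wmo":41},"hlp":{"gu":32,"j":49,"u":66,"uh":86},"o":{"ksq":2,"z":22},"x":{"igz":10,"nq":61,"vnp":82},"xpv":11}
After op 3 (add /o/it 45): {"a":{"lc":11,"o":12,"q":78,"wmo":41},"hlp":{"gu":32,"j":49,"u":66,"uh":86},"o":{"it":45,"ksq":2,"z":22},"x":{"igz":10,"nq":61,"vnp":82},"xpv":11}
After op 4 (remove /hlp/u): {"a":{"lc":11,"o":12,"q":78,"wmo":41},"hlp":{"gu":32,"j":49,"uh":86},"o":{"it":45,"ksq":2,"z":22},"x":{"igz":10,"nq":61,"vnp":82},"xpv":11}
After op 5 (replace /a 74): {"a":74,"hlp":{"gu":32,"j":49,"uh":86},"o":{"it":45,"ksq":2,"z":22},"x":{"igz":10,"nq":61,"vnp":82},"xpv":11}
After op 6 (replace /hlp 6): {"a":74,"hlp":6,"o":{"it":45,"ksq":2,"z":22},"x":{"igz":10,"nq":61,"vnp":82},"xpv":11}
After op 7 (replace /o/ksq 97): {"a":74,"hlp":6,"o":{"it":45,"ksq":97,"z":22},"x":{"igz":10,"nq":61,"vnp":82},"xpv":11}
After op 8 (replace /xpv 13): {"a":74,"hlp":6,"o":{"it":45,"ksq":97,"z":22},"x":{"igz":10,"nq":61,"vnp":82},"xpv":13}
After op 9 (remove /o/ksq): {"a":74,"hlp":6,"o":{"it":45,"z":22},"x":{"igz":10,"nq":61,"vnp":82},"xpv":13}
After op 10 (replace /x/vnp 64): {"a":74,"hlp":6,"o":{"it":45,"z":22},"x":{"igz":10,"nq":61,"vnp":64},"xpv":13}
After op 11 (remove /o/z): {"a":74,"hlp":6,"o":{"it":45},"x":{"igz":10,"nq":61,"vnp":64},"xpv":13}
After op 12 (replace /x 49): {"a":74,"hlp":6,"o":{"it":45},"x":49,"xpv":13}
After op 13 (replace /x 40): {"a":74,"hlp":6,"o":{"it":45},"x":40,"xpv":13}
After op 14 (add /hlp 1): {"a":74,"hlp":1,"o":{"it":45},"x":40,"xpv":13}
After op 15 (replace /o/it 1): {"a":74,"hlp":1,"o":{"it":1},"x":40,"xpv":13}
After op 16 (add /db 69): {"a":74,"db":69,"hlp":1,"o":{"it":1},"x":40,"xpv":13}
After op 17 (add /x 1): {"a":74,"db":69,"hlp":1,"o":{"it":1},"x":1,"xpv":13}
After op 18 (add /uyl 36): {"a":74,"db":69,"hlp":1,"o":{"it":1},"uyl":36,"x":1,"xpv":13}
After op 19 (replace /db 20): {"a":74,"db":20,"hlp":1,"o":{"it":1},"uyl":36,"x":1,"xpv":13}
After op 20 (replace /x 1): {"a":74,"db":20,"hlp":1,"o":{"it":1},"uyl":36,"x":1,"xpv":13}
After op 21 (replace /o/it 63): {"a":74,"db":20,"hlp":1,"o":{"it":63},"uyl":36,"x":1,"xpv":13}
After op 22 (remove /db): {"a":74,"hlp":1,"o":{"it":63},"uyl":36,"x":1,"xpv":13}

Answer: {"a":74,"hlp":1,"o":{"it":63},"uyl":36,"x":1,"xpv":13}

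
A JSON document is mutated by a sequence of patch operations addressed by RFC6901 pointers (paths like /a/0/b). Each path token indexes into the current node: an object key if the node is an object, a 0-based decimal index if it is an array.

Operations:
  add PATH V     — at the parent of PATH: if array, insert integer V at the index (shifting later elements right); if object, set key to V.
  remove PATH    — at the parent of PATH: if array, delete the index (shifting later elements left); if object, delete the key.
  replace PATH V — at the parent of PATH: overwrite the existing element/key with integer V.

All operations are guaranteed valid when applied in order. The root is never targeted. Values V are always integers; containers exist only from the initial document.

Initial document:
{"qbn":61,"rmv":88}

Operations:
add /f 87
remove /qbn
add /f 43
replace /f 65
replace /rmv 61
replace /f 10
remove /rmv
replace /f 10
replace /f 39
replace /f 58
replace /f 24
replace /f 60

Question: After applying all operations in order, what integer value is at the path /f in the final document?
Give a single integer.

After op 1 (add /f 87): {"f":87,"qbn":61,"rmv":88}
After op 2 (remove /qbn): {"f":87,"rmv":88}
After op 3 (add /f 43): {"f":43,"rmv":88}
After op 4 (replace /f 65): {"f":65,"rmv":88}
After op 5 (replace /rmv 61): {"f":65,"rmv":61}
After op 6 (replace /f 10): {"f":10,"rmv":61}
After op 7 (remove /rmv): {"f":10}
After op 8 (replace /f 10): {"f":10}
After op 9 (replace /f 39): {"f":39}
After op 10 (replace /f 58): {"f":58}
After op 11 (replace /f 24): {"f":24}
After op 12 (replace /f 60): {"f":60}
Value at /f: 60

Answer: 60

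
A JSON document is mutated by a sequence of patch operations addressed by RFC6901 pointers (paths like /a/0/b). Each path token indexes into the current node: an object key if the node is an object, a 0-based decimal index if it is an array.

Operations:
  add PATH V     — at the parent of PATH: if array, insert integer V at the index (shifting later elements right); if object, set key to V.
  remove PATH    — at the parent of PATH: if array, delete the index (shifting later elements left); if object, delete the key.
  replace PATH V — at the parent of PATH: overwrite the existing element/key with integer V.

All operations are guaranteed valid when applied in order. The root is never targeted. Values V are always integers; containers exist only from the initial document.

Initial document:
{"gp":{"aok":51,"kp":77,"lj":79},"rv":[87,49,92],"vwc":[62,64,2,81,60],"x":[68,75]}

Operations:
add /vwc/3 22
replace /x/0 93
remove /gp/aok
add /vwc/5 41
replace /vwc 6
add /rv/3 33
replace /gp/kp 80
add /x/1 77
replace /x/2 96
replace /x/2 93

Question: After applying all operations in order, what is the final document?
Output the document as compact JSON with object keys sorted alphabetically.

After op 1 (add /vwc/3 22): {"gp":{"aok":51,"kp":77,"lj":79},"rv":[87,49,92],"vwc":[62,64,2,22,81,60],"x":[68,75]}
After op 2 (replace /x/0 93): {"gp":{"aok":51,"kp":77,"lj":79},"rv":[87,49,92],"vwc":[62,64,2,22,81,60],"x":[93,75]}
After op 3 (remove /gp/aok): {"gp":{"kp":77,"lj":79},"rv":[87,49,92],"vwc":[62,64,2,22,81,60],"x":[93,75]}
After op 4 (add /vwc/5 41): {"gp":{"kp":77,"lj":79},"rv":[87,49,92],"vwc":[62,64,2,22,81,41,60],"x":[93,75]}
After op 5 (replace /vwc 6): {"gp":{"kp":77,"lj":79},"rv":[87,49,92],"vwc":6,"x":[93,75]}
After op 6 (add /rv/3 33): {"gp":{"kp":77,"lj":79},"rv":[87,49,92,33],"vwc":6,"x":[93,75]}
After op 7 (replace /gp/kp 80): {"gp":{"kp":80,"lj":79},"rv":[87,49,92,33],"vwc":6,"x":[93,75]}
After op 8 (add /x/1 77): {"gp":{"kp":80,"lj":79},"rv":[87,49,92,33],"vwc":6,"x":[93,77,75]}
After op 9 (replace /x/2 96): {"gp":{"kp":80,"lj":79},"rv":[87,49,92,33],"vwc":6,"x":[93,77,96]}
After op 10 (replace /x/2 93): {"gp":{"kp":80,"lj":79},"rv":[87,49,92,33],"vwc":6,"x":[93,77,93]}

Answer: {"gp":{"kp":80,"lj":79},"rv":[87,49,92,33],"vwc":6,"x":[93,77,93]}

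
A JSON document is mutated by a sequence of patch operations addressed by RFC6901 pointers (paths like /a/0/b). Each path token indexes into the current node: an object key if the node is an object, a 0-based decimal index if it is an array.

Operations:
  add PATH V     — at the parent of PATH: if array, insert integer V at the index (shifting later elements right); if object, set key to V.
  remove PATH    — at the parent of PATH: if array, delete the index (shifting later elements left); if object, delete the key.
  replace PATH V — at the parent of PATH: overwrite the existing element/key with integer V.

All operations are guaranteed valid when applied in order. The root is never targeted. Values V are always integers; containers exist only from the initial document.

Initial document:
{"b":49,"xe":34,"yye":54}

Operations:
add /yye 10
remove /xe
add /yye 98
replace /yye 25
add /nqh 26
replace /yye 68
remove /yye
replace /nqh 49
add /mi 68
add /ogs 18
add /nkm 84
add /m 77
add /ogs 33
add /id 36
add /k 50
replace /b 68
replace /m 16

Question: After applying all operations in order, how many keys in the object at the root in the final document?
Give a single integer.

After op 1 (add /yye 10): {"b":49,"xe":34,"yye":10}
After op 2 (remove /xe): {"b":49,"yye":10}
After op 3 (add /yye 98): {"b":49,"yye":98}
After op 4 (replace /yye 25): {"b":49,"yye":25}
After op 5 (add /nqh 26): {"b":49,"nqh":26,"yye":25}
After op 6 (replace /yye 68): {"b":49,"nqh":26,"yye":68}
After op 7 (remove /yye): {"b":49,"nqh":26}
After op 8 (replace /nqh 49): {"b":49,"nqh":49}
After op 9 (add /mi 68): {"b":49,"mi":68,"nqh":49}
After op 10 (add /ogs 18): {"b":49,"mi":68,"nqh":49,"ogs":18}
After op 11 (add /nkm 84): {"b":49,"mi":68,"nkm":84,"nqh":49,"ogs":18}
After op 12 (add /m 77): {"b":49,"m":77,"mi":68,"nkm":84,"nqh":49,"ogs":18}
After op 13 (add /ogs 33): {"b":49,"m":77,"mi":68,"nkm":84,"nqh":49,"ogs":33}
After op 14 (add /id 36): {"b":49,"id":36,"m":77,"mi":68,"nkm":84,"nqh":49,"ogs":33}
After op 15 (add /k 50): {"b":49,"id":36,"k":50,"m":77,"mi":68,"nkm":84,"nqh":49,"ogs":33}
After op 16 (replace /b 68): {"b":68,"id":36,"k":50,"m":77,"mi":68,"nkm":84,"nqh":49,"ogs":33}
After op 17 (replace /m 16): {"b":68,"id":36,"k":50,"m":16,"mi":68,"nkm":84,"nqh":49,"ogs":33}
Size at the root: 8

Answer: 8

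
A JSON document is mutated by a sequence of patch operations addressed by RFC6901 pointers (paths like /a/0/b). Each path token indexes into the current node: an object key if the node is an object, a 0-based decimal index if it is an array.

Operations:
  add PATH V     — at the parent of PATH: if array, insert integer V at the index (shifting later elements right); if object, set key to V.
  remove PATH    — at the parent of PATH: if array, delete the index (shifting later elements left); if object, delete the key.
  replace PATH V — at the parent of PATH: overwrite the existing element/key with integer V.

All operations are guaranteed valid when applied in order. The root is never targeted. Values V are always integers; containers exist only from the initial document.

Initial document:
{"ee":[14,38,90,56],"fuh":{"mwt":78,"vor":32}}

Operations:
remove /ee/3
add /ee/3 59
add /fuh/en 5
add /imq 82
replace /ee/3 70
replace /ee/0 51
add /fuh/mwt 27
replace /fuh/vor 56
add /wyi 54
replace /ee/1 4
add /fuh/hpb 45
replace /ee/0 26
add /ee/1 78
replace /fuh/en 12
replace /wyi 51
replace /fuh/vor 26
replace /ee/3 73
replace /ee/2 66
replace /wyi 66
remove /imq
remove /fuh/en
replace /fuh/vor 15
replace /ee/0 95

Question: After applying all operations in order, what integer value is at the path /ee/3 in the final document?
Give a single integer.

After op 1 (remove /ee/3): {"ee":[14,38,90],"fuh":{"mwt":78,"vor":32}}
After op 2 (add /ee/3 59): {"ee":[14,38,90,59],"fuh":{"mwt":78,"vor":32}}
After op 3 (add /fuh/en 5): {"ee":[14,38,90,59],"fuh":{"en":5,"mwt":78,"vor":32}}
After op 4 (add /imq 82): {"ee":[14,38,90,59],"fuh":{"en":5,"mwt":78,"vor":32},"imq":82}
After op 5 (replace /ee/3 70): {"ee":[14,38,90,70],"fuh":{"en":5,"mwt":78,"vor":32},"imq":82}
After op 6 (replace /ee/0 51): {"ee":[51,38,90,70],"fuh":{"en":5,"mwt":78,"vor":32},"imq":82}
After op 7 (add /fuh/mwt 27): {"ee":[51,38,90,70],"fuh":{"en":5,"mwt":27,"vor":32},"imq":82}
After op 8 (replace /fuh/vor 56): {"ee":[51,38,90,70],"fuh":{"en":5,"mwt":27,"vor":56},"imq":82}
After op 9 (add /wyi 54): {"ee":[51,38,90,70],"fuh":{"en":5,"mwt":27,"vor":56},"imq":82,"wyi":54}
After op 10 (replace /ee/1 4): {"ee":[51,4,90,70],"fuh":{"en":5,"mwt":27,"vor":56},"imq":82,"wyi":54}
After op 11 (add /fuh/hpb 45): {"ee":[51,4,90,70],"fuh":{"en":5,"hpb":45,"mwt":27,"vor":56},"imq":82,"wyi":54}
After op 12 (replace /ee/0 26): {"ee":[26,4,90,70],"fuh":{"en":5,"hpb":45,"mwt":27,"vor":56},"imq":82,"wyi":54}
After op 13 (add /ee/1 78): {"ee":[26,78,4,90,70],"fuh":{"en":5,"hpb":45,"mwt":27,"vor":56},"imq":82,"wyi":54}
After op 14 (replace /fuh/en 12): {"ee":[26,78,4,90,70],"fuh":{"en":12,"hpb":45,"mwt":27,"vor":56},"imq":82,"wyi":54}
After op 15 (replace /wyi 51): {"ee":[26,78,4,90,70],"fuh":{"en":12,"hpb":45,"mwt":27,"vor":56},"imq":82,"wyi":51}
After op 16 (replace /fuh/vor 26): {"ee":[26,78,4,90,70],"fuh":{"en":12,"hpb":45,"mwt":27,"vor":26},"imq":82,"wyi":51}
After op 17 (replace /ee/3 73): {"ee":[26,78,4,73,70],"fuh":{"en":12,"hpb":45,"mwt":27,"vor":26},"imq":82,"wyi":51}
After op 18 (replace /ee/2 66): {"ee":[26,78,66,73,70],"fuh":{"en":12,"hpb":45,"mwt":27,"vor":26},"imq":82,"wyi":51}
After op 19 (replace /wyi 66): {"ee":[26,78,66,73,70],"fuh":{"en":12,"hpb":45,"mwt":27,"vor":26},"imq":82,"wyi":66}
After op 20 (remove /imq): {"ee":[26,78,66,73,70],"fuh":{"en":12,"hpb":45,"mwt":27,"vor":26},"wyi":66}
After op 21 (remove /fuh/en): {"ee":[26,78,66,73,70],"fuh":{"hpb":45,"mwt":27,"vor":26},"wyi":66}
After op 22 (replace /fuh/vor 15): {"ee":[26,78,66,73,70],"fuh":{"hpb":45,"mwt":27,"vor":15},"wyi":66}
After op 23 (replace /ee/0 95): {"ee":[95,78,66,73,70],"fuh":{"hpb":45,"mwt":27,"vor":15},"wyi":66}
Value at /ee/3: 73

Answer: 73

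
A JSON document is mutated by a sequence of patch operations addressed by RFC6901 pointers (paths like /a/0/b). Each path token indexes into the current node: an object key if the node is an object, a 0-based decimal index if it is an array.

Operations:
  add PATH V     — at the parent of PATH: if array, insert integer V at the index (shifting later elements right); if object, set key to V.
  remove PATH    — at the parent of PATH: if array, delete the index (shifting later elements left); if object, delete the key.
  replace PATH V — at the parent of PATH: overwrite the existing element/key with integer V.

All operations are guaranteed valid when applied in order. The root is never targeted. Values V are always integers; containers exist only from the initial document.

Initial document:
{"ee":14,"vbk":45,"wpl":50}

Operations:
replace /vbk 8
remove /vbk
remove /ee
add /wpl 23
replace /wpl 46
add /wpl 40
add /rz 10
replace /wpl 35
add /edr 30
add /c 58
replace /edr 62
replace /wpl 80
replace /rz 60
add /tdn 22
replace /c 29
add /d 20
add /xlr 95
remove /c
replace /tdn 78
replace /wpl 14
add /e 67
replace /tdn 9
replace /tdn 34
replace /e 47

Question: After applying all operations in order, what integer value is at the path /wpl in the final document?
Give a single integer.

After op 1 (replace /vbk 8): {"ee":14,"vbk":8,"wpl":50}
After op 2 (remove /vbk): {"ee":14,"wpl":50}
After op 3 (remove /ee): {"wpl":50}
After op 4 (add /wpl 23): {"wpl":23}
After op 5 (replace /wpl 46): {"wpl":46}
After op 6 (add /wpl 40): {"wpl":40}
After op 7 (add /rz 10): {"rz":10,"wpl":40}
After op 8 (replace /wpl 35): {"rz":10,"wpl":35}
After op 9 (add /edr 30): {"edr":30,"rz":10,"wpl":35}
After op 10 (add /c 58): {"c":58,"edr":30,"rz":10,"wpl":35}
After op 11 (replace /edr 62): {"c":58,"edr":62,"rz":10,"wpl":35}
After op 12 (replace /wpl 80): {"c":58,"edr":62,"rz":10,"wpl":80}
After op 13 (replace /rz 60): {"c":58,"edr":62,"rz":60,"wpl":80}
After op 14 (add /tdn 22): {"c":58,"edr":62,"rz":60,"tdn":22,"wpl":80}
After op 15 (replace /c 29): {"c":29,"edr":62,"rz":60,"tdn":22,"wpl":80}
After op 16 (add /d 20): {"c":29,"d":20,"edr":62,"rz":60,"tdn":22,"wpl":80}
After op 17 (add /xlr 95): {"c":29,"d":20,"edr":62,"rz":60,"tdn":22,"wpl":80,"xlr":95}
After op 18 (remove /c): {"d":20,"edr":62,"rz":60,"tdn":22,"wpl":80,"xlr":95}
After op 19 (replace /tdn 78): {"d":20,"edr":62,"rz":60,"tdn":78,"wpl":80,"xlr":95}
After op 20 (replace /wpl 14): {"d":20,"edr":62,"rz":60,"tdn":78,"wpl":14,"xlr":95}
After op 21 (add /e 67): {"d":20,"e":67,"edr":62,"rz":60,"tdn":78,"wpl":14,"xlr":95}
After op 22 (replace /tdn 9): {"d":20,"e":67,"edr":62,"rz":60,"tdn":9,"wpl":14,"xlr":95}
After op 23 (replace /tdn 34): {"d":20,"e":67,"edr":62,"rz":60,"tdn":34,"wpl":14,"xlr":95}
After op 24 (replace /e 47): {"d":20,"e":47,"edr":62,"rz":60,"tdn":34,"wpl":14,"xlr":95}
Value at /wpl: 14

Answer: 14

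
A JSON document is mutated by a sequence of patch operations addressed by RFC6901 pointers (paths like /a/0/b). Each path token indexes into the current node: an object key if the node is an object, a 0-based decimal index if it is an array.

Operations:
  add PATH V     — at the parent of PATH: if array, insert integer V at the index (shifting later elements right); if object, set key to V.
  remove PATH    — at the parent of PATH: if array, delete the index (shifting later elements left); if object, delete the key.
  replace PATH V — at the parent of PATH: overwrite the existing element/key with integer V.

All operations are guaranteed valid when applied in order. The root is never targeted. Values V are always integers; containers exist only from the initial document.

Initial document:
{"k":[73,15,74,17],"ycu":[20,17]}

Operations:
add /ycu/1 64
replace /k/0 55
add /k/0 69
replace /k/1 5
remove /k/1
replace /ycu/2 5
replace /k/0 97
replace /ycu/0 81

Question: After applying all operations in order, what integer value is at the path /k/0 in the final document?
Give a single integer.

Answer: 97

Derivation:
After op 1 (add /ycu/1 64): {"k":[73,15,74,17],"ycu":[20,64,17]}
After op 2 (replace /k/0 55): {"k":[55,15,74,17],"ycu":[20,64,17]}
After op 3 (add /k/0 69): {"k":[69,55,15,74,17],"ycu":[20,64,17]}
After op 4 (replace /k/1 5): {"k":[69,5,15,74,17],"ycu":[20,64,17]}
After op 5 (remove /k/1): {"k":[69,15,74,17],"ycu":[20,64,17]}
After op 6 (replace /ycu/2 5): {"k":[69,15,74,17],"ycu":[20,64,5]}
After op 7 (replace /k/0 97): {"k":[97,15,74,17],"ycu":[20,64,5]}
After op 8 (replace /ycu/0 81): {"k":[97,15,74,17],"ycu":[81,64,5]}
Value at /k/0: 97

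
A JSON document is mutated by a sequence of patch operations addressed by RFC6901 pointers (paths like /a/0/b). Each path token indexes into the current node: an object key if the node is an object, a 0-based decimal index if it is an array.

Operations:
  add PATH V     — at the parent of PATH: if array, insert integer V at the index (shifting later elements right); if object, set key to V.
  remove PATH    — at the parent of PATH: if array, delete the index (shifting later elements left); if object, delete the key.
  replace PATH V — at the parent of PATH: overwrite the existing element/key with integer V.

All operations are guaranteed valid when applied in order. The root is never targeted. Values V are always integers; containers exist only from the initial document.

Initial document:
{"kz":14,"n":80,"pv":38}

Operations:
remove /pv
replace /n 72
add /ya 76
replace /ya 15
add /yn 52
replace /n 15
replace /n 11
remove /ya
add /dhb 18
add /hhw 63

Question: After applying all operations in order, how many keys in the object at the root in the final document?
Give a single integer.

Answer: 5

Derivation:
After op 1 (remove /pv): {"kz":14,"n":80}
After op 2 (replace /n 72): {"kz":14,"n":72}
After op 3 (add /ya 76): {"kz":14,"n":72,"ya":76}
After op 4 (replace /ya 15): {"kz":14,"n":72,"ya":15}
After op 5 (add /yn 52): {"kz":14,"n":72,"ya":15,"yn":52}
After op 6 (replace /n 15): {"kz":14,"n":15,"ya":15,"yn":52}
After op 7 (replace /n 11): {"kz":14,"n":11,"ya":15,"yn":52}
After op 8 (remove /ya): {"kz":14,"n":11,"yn":52}
After op 9 (add /dhb 18): {"dhb":18,"kz":14,"n":11,"yn":52}
After op 10 (add /hhw 63): {"dhb":18,"hhw":63,"kz":14,"n":11,"yn":52}
Size at the root: 5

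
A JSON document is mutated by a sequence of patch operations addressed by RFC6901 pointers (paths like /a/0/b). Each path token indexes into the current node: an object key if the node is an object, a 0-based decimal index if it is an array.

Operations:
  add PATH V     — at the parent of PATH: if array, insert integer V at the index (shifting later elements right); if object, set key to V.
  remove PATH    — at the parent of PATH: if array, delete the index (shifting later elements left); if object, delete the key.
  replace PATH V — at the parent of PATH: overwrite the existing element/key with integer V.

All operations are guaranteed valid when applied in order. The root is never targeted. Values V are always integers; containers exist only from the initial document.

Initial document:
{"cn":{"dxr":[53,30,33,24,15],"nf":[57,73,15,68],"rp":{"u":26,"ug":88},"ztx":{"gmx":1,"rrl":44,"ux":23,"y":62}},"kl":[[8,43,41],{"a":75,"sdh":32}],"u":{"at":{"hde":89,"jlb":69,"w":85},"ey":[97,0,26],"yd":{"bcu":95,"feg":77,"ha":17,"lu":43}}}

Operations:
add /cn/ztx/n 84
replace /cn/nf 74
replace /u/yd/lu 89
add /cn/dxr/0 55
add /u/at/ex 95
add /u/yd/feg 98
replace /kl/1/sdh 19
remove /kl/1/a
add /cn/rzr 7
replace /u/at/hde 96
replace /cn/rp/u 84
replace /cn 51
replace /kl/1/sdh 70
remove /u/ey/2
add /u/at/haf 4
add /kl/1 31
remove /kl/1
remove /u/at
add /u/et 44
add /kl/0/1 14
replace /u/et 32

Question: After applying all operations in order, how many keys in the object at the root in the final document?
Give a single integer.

After op 1 (add /cn/ztx/n 84): {"cn":{"dxr":[53,30,33,24,15],"nf":[57,73,15,68],"rp":{"u":26,"ug":88},"ztx":{"gmx":1,"n":84,"rrl":44,"ux":23,"y":62}},"kl":[[8,43,41],{"a":75,"sdh":32}],"u":{"at":{"hde":89,"jlb":69,"w":85},"ey":[97,0,26],"yd":{"bcu":95,"feg":77,"ha":17,"lu":43}}}
After op 2 (replace /cn/nf 74): {"cn":{"dxr":[53,30,33,24,15],"nf":74,"rp":{"u":26,"ug":88},"ztx":{"gmx":1,"n":84,"rrl":44,"ux":23,"y":62}},"kl":[[8,43,41],{"a":75,"sdh":32}],"u":{"at":{"hde":89,"jlb":69,"w":85},"ey":[97,0,26],"yd":{"bcu":95,"feg":77,"ha":17,"lu":43}}}
After op 3 (replace /u/yd/lu 89): {"cn":{"dxr":[53,30,33,24,15],"nf":74,"rp":{"u":26,"ug":88},"ztx":{"gmx":1,"n":84,"rrl":44,"ux":23,"y":62}},"kl":[[8,43,41],{"a":75,"sdh":32}],"u":{"at":{"hde":89,"jlb":69,"w":85},"ey":[97,0,26],"yd":{"bcu":95,"feg":77,"ha":17,"lu":89}}}
After op 4 (add /cn/dxr/0 55): {"cn":{"dxr":[55,53,30,33,24,15],"nf":74,"rp":{"u":26,"ug":88},"ztx":{"gmx":1,"n":84,"rrl":44,"ux":23,"y":62}},"kl":[[8,43,41],{"a":75,"sdh":32}],"u":{"at":{"hde":89,"jlb":69,"w":85},"ey":[97,0,26],"yd":{"bcu":95,"feg":77,"ha":17,"lu":89}}}
After op 5 (add /u/at/ex 95): {"cn":{"dxr":[55,53,30,33,24,15],"nf":74,"rp":{"u":26,"ug":88},"ztx":{"gmx":1,"n":84,"rrl":44,"ux":23,"y":62}},"kl":[[8,43,41],{"a":75,"sdh":32}],"u":{"at":{"ex":95,"hde":89,"jlb":69,"w":85},"ey":[97,0,26],"yd":{"bcu":95,"feg":77,"ha":17,"lu":89}}}
After op 6 (add /u/yd/feg 98): {"cn":{"dxr":[55,53,30,33,24,15],"nf":74,"rp":{"u":26,"ug":88},"ztx":{"gmx":1,"n":84,"rrl":44,"ux":23,"y":62}},"kl":[[8,43,41],{"a":75,"sdh":32}],"u":{"at":{"ex":95,"hde":89,"jlb":69,"w":85},"ey":[97,0,26],"yd":{"bcu":95,"feg":98,"ha":17,"lu":89}}}
After op 7 (replace /kl/1/sdh 19): {"cn":{"dxr":[55,53,30,33,24,15],"nf":74,"rp":{"u":26,"ug":88},"ztx":{"gmx":1,"n":84,"rrl":44,"ux":23,"y":62}},"kl":[[8,43,41],{"a":75,"sdh":19}],"u":{"at":{"ex":95,"hde":89,"jlb":69,"w":85},"ey":[97,0,26],"yd":{"bcu":95,"feg":98,"ha":17,"lu":89}}}
After op 8 (remove /kl/1/a): {"cn":{"dxr":[55,53,30,33,24,15],"nf":74,"rp":{"u":26,"ug":88},"ztx":{"gmx":1,"n":84,"rrl":44,"ux":23,"y":62}},"kl":[[8,43,41],{"sdh":19}],"u":{"at":{"ex":95,"hde":89,"jlb":69,"w":85},"ey":[97,0,26],"yd":{"bcu":95,"feg":98,"ha":17,"lu":89}}}
After op 9 (add /cn/rzr 7): {"cn":{"dxr":[55,53,30,33,24,15],"nf":74,"rp":{"u":26,"ug":88},"rzr":7,"ztx":{"gmx":1,"n":84,"rrl":44,"ux":23,"y":62}},"kl":[[8,43,41],{"sdh":19}],"u":{"at":{"ex":95,"hde":89,"jlb":69,"w":85},"ey":[97,0,26],"yd":{"bcu":95,"feg":98,"ha":17,"lu":89}}}
After op 10 (replace /u/at/hde 96): {"cn":{"dxr":[55,53,30,33,24,15],"nf":74,"rp":{"u":26,"ug":88},"rzr":7,"ztx":{"gmx":1,"n":84,"rrl":44,"ux":23,"y":62}},"kl":[[8,43,41],{"sdh":19}],"u":{"at":{"ex":95,"hde":96,"jlb":69,"w":85},"ey":[97,0,26],"yd":{"bcu":95,"feg":98,"ha":17,"lu":89}}}
After op 11 (replace /cn/rp/u 84): {"cn":{"dxr":[55,53,30,33,24,15],"nf":74,"rp":{"u":84,"ug":88},"rzr":7,"ztx":{"gmx":1,"n":84,"rrl":44,"ux":23,"y":62}},"kl":[[8,43,41],{"sdh":19}],"u":{"at":{"ex":95,"hde":96,"jlb":69,"w":85},"ey":[97,0,26],"yd":{"bcu":95,"feg":98,"ha":17,"lu":89}}}
After op 12 (replace /cn 51): {"cn":51,"kl":[[8,43,41],{"sdh":19}],"u":{"at":{"ex":95,"hde":96,"jlb":69,"w":85},"ey":[97,0,26],"yd":{"bcu":95,"feg":98,"ha":17,"lu":89}}}
After op 13 (replace /kl/1/sdh 70): {"cn":51,"kl":[[8,43,41],{"sdh":70}],"u":{"at":{"ex":95,"hde":96,"jlb":69,"w":85},"ey":[97,0,26],"yd":{"bcu":95,"feg":98,"ha":17,"lu":89}}}
After op 14 (remove /u/ey/2): {"cn":51,"kl":[[8,43,41],{"sdh":70}],"u":{"at":{"ex":95,"hde":96,"jlb":69,"w":85},"ey":[97,0],"yd":{"bcu":95,"feg":98,"ha":17,"lu":89}}}
After op 15 (add /u/at/haf 4): {"cn":51,"kl":[[8,43,41],{"sdh":70}],"u":{"at":{"ex":95,"haf":4,"hde":96,"jlb":69,"w":85},"ey":[97,0],"yd":{"bcu":95,"feg":98,"ha":17,"lu":89}}}
After op 16 (add /kl/1 31): {"cn":51,"kl":[[8,43,41],31,{"sdh":70}],"u":{"at":{"ex":95,"haf":4,"hde":96,"jlb":69,"w":85},"ey":[97,0],"yd":{"bcu":95,"feg":98,"ha":17,"lu":89}}}
After op 17 (remove /kl/1): {"cn":51,"kl":[[8,43,41],{"sdh":70}],"u":{"at":{"ex":95,"haf":4,"hde":96,"jlb":69,"w":85},"ey":[97,0],"yd":{"bcu":95,"feg":98,"ha":17,"lu":89}}}
After op 18 (remove /u/at): {"cn":51,"kl":[[8,43,41],{"sdh":70}],"u":{"ey":[97,0],"yd":{"bcu":95,"feg":98,"ha":17,"lu":89}}}
After op 19 (add /u/et 44): {"cn":51,"kl":[[8,43,41],{"sdh":70}],"u":{"et":44,"ey":[97,0],"yd":{"bcu":95,"feg":98,"ha":17,"lu":89}}}
After op 20 (add /kl/0/1 14): {"cn":51,"kl":[[8,14,43,41],{"sdh":70}],"u":{"et":44,"ey":[97,0],"yd":{"bcu":95,"feg":98,"ha":17,"lu":89}}}
After op 21 (replace /u/et 32): {"cn":51,"kl":[[8,14,43,41],{"sdh":70}],"u":{"et":32,"ey":[97,0],"yd":{"bcu":95,"feg":98,"ha":17,"lu":89}}}
Size at the root: 3

Answer: 3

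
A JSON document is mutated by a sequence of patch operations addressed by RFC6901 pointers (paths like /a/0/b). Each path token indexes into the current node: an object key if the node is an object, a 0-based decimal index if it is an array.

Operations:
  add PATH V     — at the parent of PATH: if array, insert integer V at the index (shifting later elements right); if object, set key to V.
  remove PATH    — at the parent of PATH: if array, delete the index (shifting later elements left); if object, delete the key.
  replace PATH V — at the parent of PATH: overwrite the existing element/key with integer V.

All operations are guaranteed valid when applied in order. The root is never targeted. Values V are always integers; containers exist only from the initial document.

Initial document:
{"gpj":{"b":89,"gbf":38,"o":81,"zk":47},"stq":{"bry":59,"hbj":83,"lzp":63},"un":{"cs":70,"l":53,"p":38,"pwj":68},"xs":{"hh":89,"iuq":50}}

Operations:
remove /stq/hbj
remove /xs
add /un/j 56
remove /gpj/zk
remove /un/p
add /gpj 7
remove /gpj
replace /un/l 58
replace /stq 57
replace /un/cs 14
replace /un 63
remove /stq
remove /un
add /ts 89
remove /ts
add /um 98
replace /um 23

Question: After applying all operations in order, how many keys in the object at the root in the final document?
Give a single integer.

Answer: 1

Derivation:
After op 1 (remove /stq/hbj): {"gpj":{"b":89,"gbf":38,"o":81,"zk":47},"stq":{"bry":59,"lzp":63},"un":{"cs":70,"l":53,"p":38,"pwj":68},"xs":{"hh":89,"iuq":50}}
After op 2 (remove /xs): {"gpj":{"b":89,"gbf":38,"o":81,"zk":47},"stq":{"bry":59,"lzp":63},"un":{"cs":70,"l":53,"p":38,"pwj":68}}
After op 3 (add /un/j 56): {"gpj":{"b":89,"gbf":38,"o":81,"zk":47},"stq":{"bry":59,"lzp":63},"un":{"cs":70,"j":56,"l":53,"p":38,"pwj":68}}
After op 4 (remove /gpj/zk): {"gpj":{"b":89,"gbf":38,"o":81},"stq":{"bry":59,"lzp":63},"un":{"cs":70,"j":56,"l":53,"p":38,"pwj":68}}
After op 5 (remove /un/p): {"gpj":{"b":89,"gbf":38,"o":81},"stq":{"bry":59,"lzp":63},"un":{"cs":70,"j":56,"l":53,"pwj":68}}
After op 6 (add /gpj 7): {"gpj":7,"stq":{"bry":59,"lzp":63},"un":{"cs":70,"j":56,"l":53,"pwj":68}}
After op 7 (remove /gpj): {"stq":{"bry":59,"lzp":63},"un":{"cs":70,"j":56,"l":53,"pwj":68}}
After op 8 (replace /un/l 58): {"stq":{"bry":59,"lzp":63},"un":{"cs":70,"j":56,"l":58,"pwj":68}}
After op 9 (replace /stq 57): {"stq":57,"un":{"cs":70,"j":56,"l":58,"pwj":68}}
After op 10 (replace /un/cs 14): {"stq":57,"un":{"cs":14,"j":56,"l":58,"pwj":68}}
After op 11 (replace /un 63): {"stq":57,"un":63}
After op 12 (remove /stq): {"un":63}
After op 13 (remove /un): {}
After op 14 (add /ts 89): {"ts":89}
After op 15 (remove /ts): {}
After op 16 (add /um 98): {"um":98}
After op 17 (replace /um 23): {"um":23}
Size at the root: 1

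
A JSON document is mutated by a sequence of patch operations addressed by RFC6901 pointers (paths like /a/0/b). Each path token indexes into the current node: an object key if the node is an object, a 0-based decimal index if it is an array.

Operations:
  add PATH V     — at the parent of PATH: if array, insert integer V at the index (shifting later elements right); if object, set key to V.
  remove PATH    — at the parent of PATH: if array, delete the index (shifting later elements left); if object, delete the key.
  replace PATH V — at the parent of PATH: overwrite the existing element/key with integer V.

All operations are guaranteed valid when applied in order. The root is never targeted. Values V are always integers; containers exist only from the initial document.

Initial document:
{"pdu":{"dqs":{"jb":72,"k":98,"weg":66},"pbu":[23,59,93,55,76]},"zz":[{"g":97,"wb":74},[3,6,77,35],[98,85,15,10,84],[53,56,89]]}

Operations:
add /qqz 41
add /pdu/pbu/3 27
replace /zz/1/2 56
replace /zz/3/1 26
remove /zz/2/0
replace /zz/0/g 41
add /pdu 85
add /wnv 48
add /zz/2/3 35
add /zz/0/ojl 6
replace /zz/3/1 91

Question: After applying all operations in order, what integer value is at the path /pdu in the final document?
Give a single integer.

Answer: 85

Derivation:
After op 1 (add /qqz 41): {"pdu":{"dqs":{"jb":72,"k":98,"weg":66},"pbu":[23,59,93,55,76]},"qqz":41,"zz":[{"g":97,"wb":74},[3,6,77,35],[98,85,15,10,84],[53,56,89]]}
After op 2 (add /pdu/pbu/3 27): {"pdu":{"dqs":{"jb":72,"k":98,"weg":66},"pbu":[23,59,93,27,55,76]},"qqz":41,"zz":[{"g":97,"wb":74},[3,6,77,35],[98,85,15,10,84],[53,56,89]]}
After op 3 (replace /zz/1/2 56): {"pdu":{"dqs":{"jb":72,"k":98,"weg":66},"pbu":[23,59,93,27,55,76]},"qqz":41,"zz":[{"g":97,"wb":74},[3,6,56,35],[98,85,15,10,84],[53,56,89]]}
After op 4 (replace /zz/3/1 26): {"pdu":{"dqs":{"jb":72,"k":98,"weg":66},"pbu":[23,59,93,27,55,76]},"qqz":41,"zz":[{"g":97,"wb":74},[3,6,56,35],[98,85,15,10,84],[53,26,89]]}
After op 5 (remove /zz/2/0): {"pdu":{"dqs":{"jb":72,"k":98,"weg":66},"pbu":[23,59,93,27,55,76]},"qqz":41,"zz":[{"g":97,"wb":74},[3,6,56,35],[85,15,10,84],[53,26,89]]}
After op 6 (replace /zz/0/g 41): {"pdu":{"dqs":{"jb":72,"k":98,"weg":66},"pbu":[23,59,93,27,55,76]},"qqz":41,"zz":[{"g":41,"wb":74},[3,6,56,35],[85,15,10,84],[53,26,89]]}
After op 7 (add /pdu 85): {"pdu":85,"qqz":41,"zz":[{"g":41,"wb":74},[3,6,56,35],[85,15,10,84],[53,26,89]]}
After op 8 (add /wnv 48): {"pdu":85,"qqz":41,"wnv":48,"zz":[{"g":41,"wb":74},[3,6,56,35],[85,15,10,84],[53,26,89]]}
After op 9 (add /zz/2/3 35): {"pdu":85,"qqz":41,"wnv":48,"zz":[{"g":41,"wb":74},[3,6,56,35],[85,15,10,35,84],[53,26,89]]}
After op 10 (add /zz/0/ojl 6): {"pdu":85,"qqz":41,"wnv":48,"zz":[{"g":41,"ojl":6,"wb":74},[3,6,56,35],[85,15,10,35,84],[53,26,89]]}
After op 11 (replace /zz/3/1 91): {"pdu":85,"qqz":41,"wnv":48,"zz":[{"g":41,"ojl":6,"wb":74},[3,6,56,35],[85,15,10,35,84],[53,91,89]]}
Value at /pdu: 85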